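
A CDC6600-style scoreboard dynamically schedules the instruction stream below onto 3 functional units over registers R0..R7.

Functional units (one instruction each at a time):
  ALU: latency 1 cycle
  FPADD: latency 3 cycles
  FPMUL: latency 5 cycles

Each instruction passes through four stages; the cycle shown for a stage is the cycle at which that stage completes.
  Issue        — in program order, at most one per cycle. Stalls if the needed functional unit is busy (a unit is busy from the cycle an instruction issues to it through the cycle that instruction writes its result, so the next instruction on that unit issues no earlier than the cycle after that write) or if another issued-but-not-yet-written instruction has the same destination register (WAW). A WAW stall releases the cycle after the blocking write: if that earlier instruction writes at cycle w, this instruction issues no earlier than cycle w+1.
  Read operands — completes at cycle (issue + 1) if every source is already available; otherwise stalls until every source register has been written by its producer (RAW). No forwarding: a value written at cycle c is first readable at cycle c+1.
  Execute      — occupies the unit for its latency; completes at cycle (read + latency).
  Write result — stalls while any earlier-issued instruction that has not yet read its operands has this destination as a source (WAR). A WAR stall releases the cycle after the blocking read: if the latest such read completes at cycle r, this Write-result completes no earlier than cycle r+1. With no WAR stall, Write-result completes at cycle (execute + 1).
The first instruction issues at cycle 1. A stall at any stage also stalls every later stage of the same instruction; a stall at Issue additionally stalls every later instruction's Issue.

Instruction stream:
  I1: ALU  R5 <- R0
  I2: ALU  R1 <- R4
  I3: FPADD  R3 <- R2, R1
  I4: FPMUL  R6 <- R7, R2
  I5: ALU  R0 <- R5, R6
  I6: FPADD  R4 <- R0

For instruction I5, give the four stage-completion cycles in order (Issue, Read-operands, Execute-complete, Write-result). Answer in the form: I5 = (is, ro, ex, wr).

I5 = (9, 15, 16, 17)

c1: I1 issues→ALU
c2: I1 reads
c3: I1 exec-done
c4: I1 writes R5
c5: I2 issues→ALU
c6: I2 reads · I3 issues→FPADD
c7: I2 exec-done · I4 issues→FPMUL
c8: I2 writes R1 · I4 reads
c9: I3 reads · I5 issues→ALU
c12: I3 exec-done
c13: I3 writes R3 · I4 exec-done
c14: I4 writes R6 · I6 issues→FPADD
c15: I5 reads
c16: I5 exec-done
c17: I5 writes R0
c18: I6 reads
c21: I6 exec-done
c22: I6 writes R4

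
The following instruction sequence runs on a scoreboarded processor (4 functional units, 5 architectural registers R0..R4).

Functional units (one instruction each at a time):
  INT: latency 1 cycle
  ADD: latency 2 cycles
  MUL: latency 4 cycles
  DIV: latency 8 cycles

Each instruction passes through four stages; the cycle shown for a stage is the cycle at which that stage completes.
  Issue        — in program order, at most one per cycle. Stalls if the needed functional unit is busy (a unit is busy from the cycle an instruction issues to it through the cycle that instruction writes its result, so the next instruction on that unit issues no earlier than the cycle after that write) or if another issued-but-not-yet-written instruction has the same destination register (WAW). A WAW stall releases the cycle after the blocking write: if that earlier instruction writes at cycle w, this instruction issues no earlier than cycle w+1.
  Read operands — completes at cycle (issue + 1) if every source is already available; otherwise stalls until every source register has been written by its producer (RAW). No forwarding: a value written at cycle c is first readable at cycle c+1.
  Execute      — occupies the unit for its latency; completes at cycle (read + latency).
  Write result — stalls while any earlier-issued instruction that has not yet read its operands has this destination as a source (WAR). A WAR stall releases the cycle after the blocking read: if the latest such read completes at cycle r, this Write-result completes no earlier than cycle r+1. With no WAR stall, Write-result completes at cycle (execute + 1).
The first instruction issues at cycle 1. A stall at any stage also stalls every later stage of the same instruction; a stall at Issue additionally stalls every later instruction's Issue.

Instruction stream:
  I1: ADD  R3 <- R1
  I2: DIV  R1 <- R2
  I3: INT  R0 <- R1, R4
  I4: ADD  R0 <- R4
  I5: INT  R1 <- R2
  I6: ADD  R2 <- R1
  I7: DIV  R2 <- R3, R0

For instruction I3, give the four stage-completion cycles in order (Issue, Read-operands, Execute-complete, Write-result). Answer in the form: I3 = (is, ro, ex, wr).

cycle 1: I1 dispatched to ADD
cycle 2: I1 operands ready; I2 dispatched to DIV
cycle 3: I2 operands ready; I3 dispatched to INT
cycle 4: I1 complete
cycle 5: R3←I1
cycle 11: I2 complete
cycle 12: R1←I2
cycle 13: I3 operands ready
cycle 14: I3 complete
cycle 15: R0←I3
cycle 16: I4 dispatched to ADD
cycle 17: I4 operands ready; I5 dispatched to INT
cycle 18: I5 operands ready
cycle 19: I4 complete; I5 complete
cycle 20: R0←I4; R1←I5
cycle 21: I6 dispatched to ADD
cycle 22: I6 operands ready
cycle 24: I6 complete
cycle 25: R2←I6
cycle 26: I7 dispatched to DIV
cycle 27: I7 operands ready
cycle 35: I7 complete
cycle 36: R2←I7

I3 = (3, 13, 14, 15)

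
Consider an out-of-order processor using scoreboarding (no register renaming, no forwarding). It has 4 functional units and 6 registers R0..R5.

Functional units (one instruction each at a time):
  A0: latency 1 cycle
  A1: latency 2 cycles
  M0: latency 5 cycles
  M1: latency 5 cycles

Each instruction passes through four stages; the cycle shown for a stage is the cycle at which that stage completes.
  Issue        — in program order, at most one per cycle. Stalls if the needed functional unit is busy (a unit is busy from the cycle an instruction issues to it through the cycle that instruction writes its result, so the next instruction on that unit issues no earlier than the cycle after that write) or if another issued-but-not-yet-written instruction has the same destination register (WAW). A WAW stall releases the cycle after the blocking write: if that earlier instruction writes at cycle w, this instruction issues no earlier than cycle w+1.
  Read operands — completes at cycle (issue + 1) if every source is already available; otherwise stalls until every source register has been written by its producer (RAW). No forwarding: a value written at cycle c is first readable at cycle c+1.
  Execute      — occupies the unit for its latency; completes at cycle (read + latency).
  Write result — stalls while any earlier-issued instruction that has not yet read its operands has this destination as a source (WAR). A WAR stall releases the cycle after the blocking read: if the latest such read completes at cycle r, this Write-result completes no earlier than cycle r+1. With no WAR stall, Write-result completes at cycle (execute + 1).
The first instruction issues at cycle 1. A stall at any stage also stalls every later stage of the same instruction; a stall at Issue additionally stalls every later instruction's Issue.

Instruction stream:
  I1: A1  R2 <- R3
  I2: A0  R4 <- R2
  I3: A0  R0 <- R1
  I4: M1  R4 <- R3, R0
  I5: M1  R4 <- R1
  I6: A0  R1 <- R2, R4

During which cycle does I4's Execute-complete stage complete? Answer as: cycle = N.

I1  is:1  ro:2  ex:4  wr:5
I2  is:2  ro:6  ex:7  wr:8  — RAW R2: wait I1 write@5
I3  is:9  ro:10  ex:11  wr:12  — struct: A0 busy until I2 writes@8
I4  is:10  ro:13  ex:18  wr:19  — RAW R0: wait I3 write@12
I5  is:20  ro:21  ex:26  wr:27  — struct: M1 busy until I4 writes@19
I6  is:21  ro:28  ex:29  wr:30  — RAW R4: wait I5 write@27

cycle = 18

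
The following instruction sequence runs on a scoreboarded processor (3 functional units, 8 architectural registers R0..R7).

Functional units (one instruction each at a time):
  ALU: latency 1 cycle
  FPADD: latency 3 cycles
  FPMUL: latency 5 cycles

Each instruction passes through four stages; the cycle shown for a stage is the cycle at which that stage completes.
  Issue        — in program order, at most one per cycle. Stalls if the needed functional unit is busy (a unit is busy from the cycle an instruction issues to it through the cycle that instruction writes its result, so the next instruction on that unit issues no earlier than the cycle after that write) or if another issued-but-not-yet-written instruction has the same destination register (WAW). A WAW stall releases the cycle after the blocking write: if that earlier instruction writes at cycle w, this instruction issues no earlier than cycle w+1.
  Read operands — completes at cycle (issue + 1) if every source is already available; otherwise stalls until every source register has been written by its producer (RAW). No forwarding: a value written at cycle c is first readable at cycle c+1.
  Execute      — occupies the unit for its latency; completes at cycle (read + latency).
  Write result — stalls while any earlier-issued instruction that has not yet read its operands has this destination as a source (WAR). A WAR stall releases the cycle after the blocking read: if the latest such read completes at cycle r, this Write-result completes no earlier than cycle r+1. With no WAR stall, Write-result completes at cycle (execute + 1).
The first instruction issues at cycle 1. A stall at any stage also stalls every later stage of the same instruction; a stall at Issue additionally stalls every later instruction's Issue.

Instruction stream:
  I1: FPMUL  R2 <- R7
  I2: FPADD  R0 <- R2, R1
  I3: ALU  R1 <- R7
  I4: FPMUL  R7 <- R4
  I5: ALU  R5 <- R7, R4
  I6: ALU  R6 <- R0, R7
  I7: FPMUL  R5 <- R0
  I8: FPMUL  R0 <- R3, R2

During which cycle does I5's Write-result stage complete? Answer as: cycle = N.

cycle = 19

1) issue 1, read 2, done 7, write 8
2) issue 2, read 9, done 12, write 13  <RAW R2: wait I1 write@8>
3) issue 3, read 4, done 5, write 10  <WAR R1: wait I2 read@9>
4) issue 9, read 10, done 15, write 16  <struct: FPMUL busy until I1 writes@8>
5) issue 11, read 17, done 18, write 19  <struct: ALU busy until I3 writes@10 / RAW R7: wait I4 write@16>
6) issue 20, read 21, done 22, write 23  <struct: ALU busy until I5 writes@19>
7) issue 21, read 22, done 27, write 28
8) issue 29, read 30, done 35, write 36  <struct: FPMUL busy until I7 writes@28>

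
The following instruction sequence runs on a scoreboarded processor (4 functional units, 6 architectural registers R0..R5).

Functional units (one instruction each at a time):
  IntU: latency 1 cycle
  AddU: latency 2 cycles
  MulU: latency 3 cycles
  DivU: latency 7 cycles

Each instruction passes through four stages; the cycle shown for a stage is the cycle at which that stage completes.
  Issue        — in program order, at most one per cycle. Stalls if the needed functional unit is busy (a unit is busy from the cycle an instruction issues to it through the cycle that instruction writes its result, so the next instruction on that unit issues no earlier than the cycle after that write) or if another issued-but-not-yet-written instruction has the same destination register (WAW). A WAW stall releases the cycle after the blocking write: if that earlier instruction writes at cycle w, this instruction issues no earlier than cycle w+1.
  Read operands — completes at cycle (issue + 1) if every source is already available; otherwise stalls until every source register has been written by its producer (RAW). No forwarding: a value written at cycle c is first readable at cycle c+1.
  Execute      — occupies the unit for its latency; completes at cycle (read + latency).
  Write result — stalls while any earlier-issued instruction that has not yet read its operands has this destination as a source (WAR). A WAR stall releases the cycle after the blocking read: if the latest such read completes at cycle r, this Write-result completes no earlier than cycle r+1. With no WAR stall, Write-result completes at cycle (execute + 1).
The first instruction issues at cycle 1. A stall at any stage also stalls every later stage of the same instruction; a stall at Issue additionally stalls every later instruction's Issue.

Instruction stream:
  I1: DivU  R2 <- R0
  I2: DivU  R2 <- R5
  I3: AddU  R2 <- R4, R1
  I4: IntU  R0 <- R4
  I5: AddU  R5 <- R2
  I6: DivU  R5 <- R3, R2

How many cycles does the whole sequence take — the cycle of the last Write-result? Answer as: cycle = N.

I1 -> (1, 2, 9, 10)
I2 -> (11, 12, 19, 20)  // struct: DivU busy until I1 writes@10
I3 -> (21, 22, 24, 25)  // WAW R2: wait I2 write@20
I4 -> (22, 23, 24, 25)
I5 -> (26, 27, 29, 30)  // struct: AddU busy until I3 writes@25
I6 -> (31, 32, 39, 40)  // WAW R5: wait I5 write@30

cycle = 40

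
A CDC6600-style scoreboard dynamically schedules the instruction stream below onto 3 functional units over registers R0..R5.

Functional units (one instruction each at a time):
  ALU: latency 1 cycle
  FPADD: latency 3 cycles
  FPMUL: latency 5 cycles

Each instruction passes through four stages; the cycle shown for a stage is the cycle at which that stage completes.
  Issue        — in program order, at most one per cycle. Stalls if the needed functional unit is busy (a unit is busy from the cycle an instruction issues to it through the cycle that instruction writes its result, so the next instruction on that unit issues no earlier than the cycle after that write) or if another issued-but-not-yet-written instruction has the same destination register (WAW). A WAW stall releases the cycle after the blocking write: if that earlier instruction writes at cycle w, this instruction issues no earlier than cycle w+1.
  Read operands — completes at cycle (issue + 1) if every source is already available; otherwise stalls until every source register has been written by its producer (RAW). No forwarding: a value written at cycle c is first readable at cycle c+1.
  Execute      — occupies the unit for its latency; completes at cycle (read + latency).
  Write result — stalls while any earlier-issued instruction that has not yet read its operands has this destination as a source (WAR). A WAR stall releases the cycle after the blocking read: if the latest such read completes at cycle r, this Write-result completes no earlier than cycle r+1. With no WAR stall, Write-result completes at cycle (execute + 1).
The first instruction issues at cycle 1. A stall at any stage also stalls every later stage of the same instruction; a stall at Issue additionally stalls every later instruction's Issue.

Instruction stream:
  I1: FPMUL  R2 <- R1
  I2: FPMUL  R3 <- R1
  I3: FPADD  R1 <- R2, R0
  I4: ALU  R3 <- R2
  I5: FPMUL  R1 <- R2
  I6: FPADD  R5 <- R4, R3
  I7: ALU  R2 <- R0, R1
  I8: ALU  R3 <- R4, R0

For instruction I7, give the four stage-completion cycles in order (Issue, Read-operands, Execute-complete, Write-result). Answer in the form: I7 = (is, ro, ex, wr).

I7 = (21, 26, 27, 28)

[I1] 1/2/7/8
[I2] 9/10/15/16  (struct: FPMUL busy until I1 writes@8)
[I3] 10/11/14/15
[I4] 17/18/19/20  (WAW R3: wait I2 write@16)
[I5] 18/19/24/25
[I6] 19/21/24/25  (RAW R3: wait I4 write@20)
[I7] 21/26/27/28  (struct: ALU busy until I4 writes@20; RAW R1: wait I5 write@25)
[I8] 29/30/31/32  (struct: ALU busy until I7 writes@28)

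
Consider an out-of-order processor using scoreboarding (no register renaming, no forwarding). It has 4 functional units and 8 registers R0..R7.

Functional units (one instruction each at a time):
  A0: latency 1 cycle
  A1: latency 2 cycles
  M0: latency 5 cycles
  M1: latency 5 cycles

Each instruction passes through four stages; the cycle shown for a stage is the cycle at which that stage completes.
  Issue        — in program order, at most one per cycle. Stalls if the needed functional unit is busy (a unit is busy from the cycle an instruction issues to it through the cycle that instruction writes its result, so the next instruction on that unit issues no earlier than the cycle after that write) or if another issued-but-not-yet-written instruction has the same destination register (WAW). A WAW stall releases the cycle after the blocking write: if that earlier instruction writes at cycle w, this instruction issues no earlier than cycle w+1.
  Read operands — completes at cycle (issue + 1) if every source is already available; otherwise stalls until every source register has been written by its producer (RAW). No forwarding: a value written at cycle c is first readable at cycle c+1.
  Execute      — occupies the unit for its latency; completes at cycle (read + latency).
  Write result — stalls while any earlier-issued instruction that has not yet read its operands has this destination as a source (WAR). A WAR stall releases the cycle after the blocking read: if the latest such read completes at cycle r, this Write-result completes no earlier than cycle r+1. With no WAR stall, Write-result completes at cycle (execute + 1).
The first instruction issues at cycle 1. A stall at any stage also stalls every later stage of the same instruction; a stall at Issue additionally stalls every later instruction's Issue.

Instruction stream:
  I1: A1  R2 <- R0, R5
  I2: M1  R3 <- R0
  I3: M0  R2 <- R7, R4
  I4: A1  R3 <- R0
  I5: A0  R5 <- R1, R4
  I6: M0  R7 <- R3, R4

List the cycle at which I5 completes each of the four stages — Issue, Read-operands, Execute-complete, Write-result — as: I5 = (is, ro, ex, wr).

I5 = (11, 12, 13, 14)

I1  is:1  ro:2  ex:4  wr:5
I2  is:2  ro:3  ex:8  wr:9
I3  is:6  ro:7  ex:12  wr:13  — WAW R2: wait I1 write@5
I4  is:10  ro:11  ex:13  wr:14  — WAW R3: wait I2 write@9
I5  is:11  ro:12  ex:13  wr:14
I6  is:14  ro:15  ex:20  wr:21  — struct: M0 busy until I3 writes@13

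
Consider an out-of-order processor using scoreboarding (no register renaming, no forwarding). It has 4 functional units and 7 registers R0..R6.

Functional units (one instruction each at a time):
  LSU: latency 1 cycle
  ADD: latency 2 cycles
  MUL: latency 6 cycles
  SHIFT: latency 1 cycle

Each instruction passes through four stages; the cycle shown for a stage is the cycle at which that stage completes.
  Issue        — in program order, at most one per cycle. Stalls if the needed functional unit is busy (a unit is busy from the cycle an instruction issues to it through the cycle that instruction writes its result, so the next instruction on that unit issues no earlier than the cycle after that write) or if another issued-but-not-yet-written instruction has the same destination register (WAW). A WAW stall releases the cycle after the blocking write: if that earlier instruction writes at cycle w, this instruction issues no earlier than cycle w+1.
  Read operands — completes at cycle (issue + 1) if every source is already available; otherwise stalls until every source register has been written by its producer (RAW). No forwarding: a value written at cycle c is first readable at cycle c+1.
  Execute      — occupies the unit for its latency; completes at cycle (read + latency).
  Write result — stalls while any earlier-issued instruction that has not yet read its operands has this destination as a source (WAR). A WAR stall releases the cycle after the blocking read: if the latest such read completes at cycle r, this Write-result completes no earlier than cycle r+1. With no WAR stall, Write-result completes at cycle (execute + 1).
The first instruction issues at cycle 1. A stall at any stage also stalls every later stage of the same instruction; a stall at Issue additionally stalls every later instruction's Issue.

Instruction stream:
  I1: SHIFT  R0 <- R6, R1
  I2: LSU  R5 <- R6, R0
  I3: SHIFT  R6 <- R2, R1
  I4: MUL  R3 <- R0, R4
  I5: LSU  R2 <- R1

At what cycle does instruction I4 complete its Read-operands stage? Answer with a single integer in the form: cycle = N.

cycle = 7

[1] I1→SHIFT
[2] I1 RO, I2→LSU
[3] I1 EX
[4] I1 WR R0
[5] I2 RO, I3→SHIFT
[6] I2 EX, I3 RO, I4→MUL
[7] I2 WR R5, I3 EX, I4 RO
[8] I3 WR R6, I5→LSU
[9] I5 RO
[10] I5 EX
[11] I5 WR R2
[13] I4 EX
[14] I4 WR R3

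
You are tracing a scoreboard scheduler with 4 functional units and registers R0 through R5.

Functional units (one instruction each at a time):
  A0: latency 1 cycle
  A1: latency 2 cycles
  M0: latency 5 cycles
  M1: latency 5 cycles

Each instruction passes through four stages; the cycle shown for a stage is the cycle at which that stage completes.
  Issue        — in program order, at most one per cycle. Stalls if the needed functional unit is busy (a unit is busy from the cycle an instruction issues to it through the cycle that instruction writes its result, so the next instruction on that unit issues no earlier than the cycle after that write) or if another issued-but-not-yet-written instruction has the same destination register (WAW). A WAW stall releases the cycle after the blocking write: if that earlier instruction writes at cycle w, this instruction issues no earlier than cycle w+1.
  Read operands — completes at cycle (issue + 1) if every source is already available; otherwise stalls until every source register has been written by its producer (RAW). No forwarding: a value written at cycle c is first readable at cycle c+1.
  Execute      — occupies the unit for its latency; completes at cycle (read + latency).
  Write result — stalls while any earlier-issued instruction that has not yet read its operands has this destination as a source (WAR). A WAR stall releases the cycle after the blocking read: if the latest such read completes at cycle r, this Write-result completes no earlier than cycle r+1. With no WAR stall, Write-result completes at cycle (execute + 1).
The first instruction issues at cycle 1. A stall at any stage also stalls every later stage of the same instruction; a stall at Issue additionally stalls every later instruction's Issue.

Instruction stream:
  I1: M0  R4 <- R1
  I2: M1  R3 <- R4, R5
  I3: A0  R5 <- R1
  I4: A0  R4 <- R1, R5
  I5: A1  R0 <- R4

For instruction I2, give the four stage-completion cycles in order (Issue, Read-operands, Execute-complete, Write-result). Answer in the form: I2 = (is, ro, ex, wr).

cycle 1: issue I1 (M0)
cycle 2: I1 read-ops | issue I2 (M1)
cycle 3: issue I3 (A0)
cycle 4: I3 read-ops
cycle 5: I3 finished on A0
cycle 7: I1 finished on M0
cycle 8: I1→R4
cycle 9: I2 read-ops
cycle 10: I3→R5
cycle 11: issue I4 (A0)
cycle 12: I4 read-ops | issue I5 (A1)
cycle 13: I4 finished on A0
cycle 14: I2 finished on M1 | I4→R4
cycle 15: I2→R3 | I5 read-ops
cycle 17: I5 finished on A1
cycle 18: I5→R0

I2 = (2, 9, 14, 15)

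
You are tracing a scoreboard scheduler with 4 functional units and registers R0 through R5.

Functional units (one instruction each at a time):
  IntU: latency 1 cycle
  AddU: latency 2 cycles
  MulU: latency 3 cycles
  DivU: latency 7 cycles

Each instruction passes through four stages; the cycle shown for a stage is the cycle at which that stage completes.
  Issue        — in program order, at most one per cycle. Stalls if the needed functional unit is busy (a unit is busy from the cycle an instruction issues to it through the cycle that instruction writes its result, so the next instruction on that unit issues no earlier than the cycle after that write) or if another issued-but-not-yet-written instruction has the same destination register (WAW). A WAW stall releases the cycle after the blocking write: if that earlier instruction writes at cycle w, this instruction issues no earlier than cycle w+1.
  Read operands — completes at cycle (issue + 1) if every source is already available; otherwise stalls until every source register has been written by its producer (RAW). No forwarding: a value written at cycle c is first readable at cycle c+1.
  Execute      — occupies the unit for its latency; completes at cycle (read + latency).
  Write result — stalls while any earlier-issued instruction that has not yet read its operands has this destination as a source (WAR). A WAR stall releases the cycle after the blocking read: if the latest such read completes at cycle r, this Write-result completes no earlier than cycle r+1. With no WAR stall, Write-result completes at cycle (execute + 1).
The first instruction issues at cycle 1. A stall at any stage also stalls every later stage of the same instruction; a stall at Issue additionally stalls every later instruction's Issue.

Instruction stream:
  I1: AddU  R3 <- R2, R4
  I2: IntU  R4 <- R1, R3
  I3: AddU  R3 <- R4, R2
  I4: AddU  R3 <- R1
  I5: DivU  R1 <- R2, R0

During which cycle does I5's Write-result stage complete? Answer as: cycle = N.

cycle = 23

cycle 1: I1 issues→AddU
cycle 2: I1 reads | I2 issues→IntU
cycle 4: I1 exec-done
cycle 5: I1 writes R3
cycle 6: I2 reads | I3 issues→AddU
cycle 7: I2 exec-done
cycle 8: I2 writes R4
cycle 9: I3 reads
cycle 11: I3 exec-done
cycle 12: I3 writes R3
cycle 13: I4 issues→AddU
cycle 14: I4 reads | I5 issues→DivU
cycle 15: I5 reads
cycle 16: I4 exec-done
cycle 17: I4 writes R3
cycle 22: I5 exec-done
cycle 23: I5 writes R1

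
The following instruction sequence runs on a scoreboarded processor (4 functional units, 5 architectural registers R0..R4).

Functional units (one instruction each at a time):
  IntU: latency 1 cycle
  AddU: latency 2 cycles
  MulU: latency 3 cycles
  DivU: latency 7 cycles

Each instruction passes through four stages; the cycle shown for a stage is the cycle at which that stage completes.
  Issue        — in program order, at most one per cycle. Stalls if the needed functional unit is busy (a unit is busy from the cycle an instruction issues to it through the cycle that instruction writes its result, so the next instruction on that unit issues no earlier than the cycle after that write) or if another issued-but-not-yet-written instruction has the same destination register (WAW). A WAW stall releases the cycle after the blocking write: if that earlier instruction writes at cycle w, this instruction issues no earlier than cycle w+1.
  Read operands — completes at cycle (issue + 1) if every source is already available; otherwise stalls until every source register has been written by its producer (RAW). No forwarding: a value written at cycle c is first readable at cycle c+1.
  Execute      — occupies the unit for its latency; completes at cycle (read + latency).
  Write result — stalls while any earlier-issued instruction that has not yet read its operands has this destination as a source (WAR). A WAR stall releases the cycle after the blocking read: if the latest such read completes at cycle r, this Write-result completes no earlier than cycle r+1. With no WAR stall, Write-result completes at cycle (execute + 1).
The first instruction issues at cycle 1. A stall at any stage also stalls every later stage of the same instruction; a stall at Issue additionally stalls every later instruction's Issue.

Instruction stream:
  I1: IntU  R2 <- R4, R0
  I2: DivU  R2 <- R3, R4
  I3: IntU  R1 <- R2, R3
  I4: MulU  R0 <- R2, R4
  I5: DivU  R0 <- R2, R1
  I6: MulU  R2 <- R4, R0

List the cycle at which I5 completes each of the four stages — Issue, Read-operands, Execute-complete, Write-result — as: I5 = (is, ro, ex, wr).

I1  is:1  ro:2  ex:3  wr:4
I2  is:5  ro:6  ex:13  wr:14  — WAW R2: wait I1 write@4
I3  is:6  ro:15  ex:16  wr:17  — RAW R2: wait I2 write@14
I4  is:7  ro:15  ex:18  wr:19  — RAW R2: wait I2 write@14
I5  is:20  ro:21  ex:28  wr:29  — WAW R0: wait I4 write@19
I6  is:21  ro:30  ex:33  wr:34  — RAW R0: wait I5 write@29

I5 = (20, 21, 28, 29)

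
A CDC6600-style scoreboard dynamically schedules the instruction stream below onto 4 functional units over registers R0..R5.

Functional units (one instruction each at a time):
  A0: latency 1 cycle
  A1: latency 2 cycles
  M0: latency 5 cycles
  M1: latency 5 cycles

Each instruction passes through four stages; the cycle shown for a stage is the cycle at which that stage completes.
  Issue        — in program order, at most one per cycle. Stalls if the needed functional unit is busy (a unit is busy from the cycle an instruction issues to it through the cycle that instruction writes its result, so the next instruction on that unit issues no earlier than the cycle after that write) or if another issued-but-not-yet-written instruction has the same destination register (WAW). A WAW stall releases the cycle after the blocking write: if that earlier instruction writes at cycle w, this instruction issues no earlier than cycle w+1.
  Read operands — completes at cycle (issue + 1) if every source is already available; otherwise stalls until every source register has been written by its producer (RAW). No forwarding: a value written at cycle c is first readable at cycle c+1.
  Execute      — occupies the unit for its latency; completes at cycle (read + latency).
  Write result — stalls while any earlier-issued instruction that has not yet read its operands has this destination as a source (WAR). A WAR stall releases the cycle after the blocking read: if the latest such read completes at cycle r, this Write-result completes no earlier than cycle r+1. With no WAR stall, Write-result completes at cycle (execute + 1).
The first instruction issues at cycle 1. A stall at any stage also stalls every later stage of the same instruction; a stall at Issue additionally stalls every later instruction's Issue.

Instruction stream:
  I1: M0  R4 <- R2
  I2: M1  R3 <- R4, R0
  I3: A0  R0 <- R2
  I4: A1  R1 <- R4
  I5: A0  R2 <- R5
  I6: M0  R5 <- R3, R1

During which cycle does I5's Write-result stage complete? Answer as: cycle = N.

c1: I1→M0
c2: I1 RO, I2→M1
c3: I3→A0
c4: I3 RO, I4→A1
c5: I3 EX
c7: I1 EX
c8: I1 WR R4
c9: I2 RO, I4 RO
c10: I3 WR R0
c11: I4 EX, I5→A0
c12: I4 WR R1, I5 RO, I6→M0
c13: I5 EX
c14: I2 EX, I5 WR R2
c15: I2 WR R3
c16: I6 RO
c21: I6 EX
c22: I6 WR R5

cycle = 14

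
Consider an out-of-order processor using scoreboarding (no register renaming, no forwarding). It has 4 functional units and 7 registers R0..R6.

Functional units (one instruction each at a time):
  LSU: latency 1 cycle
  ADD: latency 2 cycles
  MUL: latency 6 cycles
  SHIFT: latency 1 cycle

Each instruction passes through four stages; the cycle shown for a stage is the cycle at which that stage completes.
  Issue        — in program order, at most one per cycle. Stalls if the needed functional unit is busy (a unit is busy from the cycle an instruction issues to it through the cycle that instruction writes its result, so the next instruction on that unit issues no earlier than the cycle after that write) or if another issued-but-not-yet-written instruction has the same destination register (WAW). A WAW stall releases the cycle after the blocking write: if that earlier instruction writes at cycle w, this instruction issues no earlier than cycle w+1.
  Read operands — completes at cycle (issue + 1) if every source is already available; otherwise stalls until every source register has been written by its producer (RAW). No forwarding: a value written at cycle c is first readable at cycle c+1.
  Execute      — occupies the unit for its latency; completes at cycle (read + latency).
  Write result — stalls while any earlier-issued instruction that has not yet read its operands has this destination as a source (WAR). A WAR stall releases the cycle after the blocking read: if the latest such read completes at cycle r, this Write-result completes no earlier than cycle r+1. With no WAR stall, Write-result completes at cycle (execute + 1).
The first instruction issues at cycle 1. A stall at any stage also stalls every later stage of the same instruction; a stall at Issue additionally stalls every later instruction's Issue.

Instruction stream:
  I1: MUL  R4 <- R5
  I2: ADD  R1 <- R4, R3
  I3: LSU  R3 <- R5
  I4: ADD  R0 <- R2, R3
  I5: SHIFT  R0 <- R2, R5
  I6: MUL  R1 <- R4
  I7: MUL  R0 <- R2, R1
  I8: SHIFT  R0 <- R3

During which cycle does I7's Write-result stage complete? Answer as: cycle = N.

cycle = 37

cycle 1: I1 issues→MUL
cycle 2: I1 reads, I2 issues→ADD
cycle 3: I3 issues→LSU
cycle 4: I3 reads
cycle 5: I3 exec-done
cycle 8: I1 exec-done
cycle 9: I1 writes R4
cycle 10: I2 reads
cycle 11: I3 writes R3
cycle 12: I2 exec-done
cycle 13: I2 writes R1
cycle 14: I4 issues→ADD
cycle 15: I4 reads
cycle 17: I4 exec-done
cycle 18: I4 writes R0
cycle 19: I5 issues→SHIFT
cycle 20: I5 reads, I6 issues→MUL
cycle 21: I5 exec-done, I6 reads
cycle 22: I5 writes R0
cycle 27: I6 exec-done
cycle 28: I6 writes R1
cycle 29: I7 issues→MUL
cycle 30: I7 reads
cycle 36: I7 exec-done
cycle 37: I7 writes R0
cycle 38: I8 issues→SHIFT
cycle 39: I8 reads
cycle 40: I8 exec-done
cycle 41: I8 writes R0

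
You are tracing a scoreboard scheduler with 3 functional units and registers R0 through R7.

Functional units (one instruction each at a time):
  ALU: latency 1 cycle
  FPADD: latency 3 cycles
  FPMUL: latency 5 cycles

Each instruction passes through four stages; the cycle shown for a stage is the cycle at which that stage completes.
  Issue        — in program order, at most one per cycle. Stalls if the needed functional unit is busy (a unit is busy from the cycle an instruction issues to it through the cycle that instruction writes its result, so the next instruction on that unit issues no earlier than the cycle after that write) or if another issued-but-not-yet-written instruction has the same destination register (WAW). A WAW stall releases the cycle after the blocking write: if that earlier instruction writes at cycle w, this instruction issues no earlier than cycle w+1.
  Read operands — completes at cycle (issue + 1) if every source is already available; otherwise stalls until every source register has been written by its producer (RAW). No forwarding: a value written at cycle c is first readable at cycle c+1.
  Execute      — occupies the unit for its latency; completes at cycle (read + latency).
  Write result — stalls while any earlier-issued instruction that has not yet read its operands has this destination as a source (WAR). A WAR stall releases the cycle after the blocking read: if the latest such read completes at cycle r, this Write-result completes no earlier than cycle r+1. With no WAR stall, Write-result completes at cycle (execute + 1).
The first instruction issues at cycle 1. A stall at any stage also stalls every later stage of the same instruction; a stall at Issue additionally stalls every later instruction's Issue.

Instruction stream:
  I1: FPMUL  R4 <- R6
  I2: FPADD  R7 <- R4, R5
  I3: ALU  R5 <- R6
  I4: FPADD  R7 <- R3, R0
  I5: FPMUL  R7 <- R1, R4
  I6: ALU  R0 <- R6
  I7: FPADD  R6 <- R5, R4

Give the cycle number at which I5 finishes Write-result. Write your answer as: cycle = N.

cycle = 27

c1: I1 issues→FPMUL
c2: I1 reads; I2 issues→FPADD
c3: I3 issues→ALU
c4: I3 reads
c5: I3 exec-done
c7: I1 exec-done
c8: I1 writes R4
c9: I2 reads
c10: I3 writes R5
c12: I2 exec-done
c13: I2 writes R7
c14: I4 issues→FPADD
c15: I4 reads
c18: I4 exec-done
c19: I4 writes R7
c20: I5 issues→FPMUL
c21: I5 reads; I6 issues→ALU
c22: I6 reads; I7 issues→FPADD
c23: I6 exec-done; I7 reads
c24: I6 writes R0
c26: I5 exec-done; I7 exec-done
c27: I5 writes R7; I7 writes R6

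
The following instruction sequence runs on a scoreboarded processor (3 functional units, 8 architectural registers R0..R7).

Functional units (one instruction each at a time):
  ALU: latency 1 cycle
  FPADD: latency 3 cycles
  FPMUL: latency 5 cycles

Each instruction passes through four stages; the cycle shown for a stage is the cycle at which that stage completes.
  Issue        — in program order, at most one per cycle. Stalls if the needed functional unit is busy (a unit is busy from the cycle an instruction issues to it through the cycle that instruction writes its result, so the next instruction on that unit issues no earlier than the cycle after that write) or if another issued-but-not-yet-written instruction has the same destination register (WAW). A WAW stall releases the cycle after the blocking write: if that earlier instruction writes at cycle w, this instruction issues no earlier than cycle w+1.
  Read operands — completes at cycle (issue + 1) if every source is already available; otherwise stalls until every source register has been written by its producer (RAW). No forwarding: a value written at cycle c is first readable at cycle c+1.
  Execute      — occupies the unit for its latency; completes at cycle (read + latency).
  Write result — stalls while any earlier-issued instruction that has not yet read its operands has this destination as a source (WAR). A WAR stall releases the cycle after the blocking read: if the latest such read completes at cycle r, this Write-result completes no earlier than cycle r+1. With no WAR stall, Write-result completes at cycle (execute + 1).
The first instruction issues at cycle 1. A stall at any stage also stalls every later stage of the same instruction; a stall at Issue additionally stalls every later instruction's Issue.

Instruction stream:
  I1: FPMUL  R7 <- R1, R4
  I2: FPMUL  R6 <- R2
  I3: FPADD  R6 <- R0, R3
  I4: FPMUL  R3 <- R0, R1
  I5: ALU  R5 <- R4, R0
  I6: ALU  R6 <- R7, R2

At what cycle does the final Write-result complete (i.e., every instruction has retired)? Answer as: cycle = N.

cycle 1: issue I1 (FPMUL)
cycle 2: I1 read-ops
cycle 7: I1 finished on FPMUL
cycle 8: I1→R7
cycle 9: issue I2 (FPMUL)
cycle 10: I2 read-ops
cycle 15: I2 finished on FPMUL
cycle 16: I2→R6
cycle 17: issue I3 (FPADD)
cycle 18: I3 read-ops | issue I4 (FPMUL)
cycle 19: I4 read-ops | issue I5 (ALU)
cycle 20: I5 read-ops
cycle 21: I3 finished on FPADD | I5 finished on ALU
cycle 22: I3→R6 | I5→R5
cycle 23: issue I6 (ALU)
cycle 24: I4 finished on FPMUL | I6 read-ops
cycle 25: I4→R3 | I6 finished on ALU
cycle 26: I6→R6

cycle = 26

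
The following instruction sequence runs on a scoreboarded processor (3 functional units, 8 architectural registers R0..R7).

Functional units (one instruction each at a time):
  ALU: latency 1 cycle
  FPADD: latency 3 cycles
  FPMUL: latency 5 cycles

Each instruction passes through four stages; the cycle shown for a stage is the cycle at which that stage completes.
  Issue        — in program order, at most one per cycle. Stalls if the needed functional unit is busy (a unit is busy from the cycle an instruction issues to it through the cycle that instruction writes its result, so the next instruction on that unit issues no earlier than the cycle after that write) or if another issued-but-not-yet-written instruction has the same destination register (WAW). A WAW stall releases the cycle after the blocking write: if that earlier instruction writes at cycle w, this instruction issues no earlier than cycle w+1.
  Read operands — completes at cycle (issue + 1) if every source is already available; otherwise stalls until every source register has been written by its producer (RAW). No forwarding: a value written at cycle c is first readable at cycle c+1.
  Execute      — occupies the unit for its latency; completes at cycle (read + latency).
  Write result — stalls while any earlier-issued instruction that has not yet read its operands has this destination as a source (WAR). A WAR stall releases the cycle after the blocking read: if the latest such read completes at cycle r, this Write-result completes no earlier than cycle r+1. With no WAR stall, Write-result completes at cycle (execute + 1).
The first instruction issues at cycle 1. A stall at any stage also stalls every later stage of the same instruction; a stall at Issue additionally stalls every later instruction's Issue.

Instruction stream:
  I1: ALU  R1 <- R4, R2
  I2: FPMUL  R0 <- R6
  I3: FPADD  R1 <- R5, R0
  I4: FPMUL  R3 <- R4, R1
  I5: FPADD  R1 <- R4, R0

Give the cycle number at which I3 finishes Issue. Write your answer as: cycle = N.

cycle = 5

I1  is:1  ro:2  ex:3  wr:4
I2  is:2  ro:3  ex:8  wr:9
I3  is:5  ro:10  ex:13  wr:14  — WAW R1: wait I1 write@4, RAW R0: wait I2 write@9
I4  is:10  ro:15  ex:20  wr:21  — struct: FPMUL busy until I2 writes@9, RAW R1: wait I3 write@14
I5  is:15  ro:16  ex:19  wr:20  — struct: FPADD busy until I3 writes@14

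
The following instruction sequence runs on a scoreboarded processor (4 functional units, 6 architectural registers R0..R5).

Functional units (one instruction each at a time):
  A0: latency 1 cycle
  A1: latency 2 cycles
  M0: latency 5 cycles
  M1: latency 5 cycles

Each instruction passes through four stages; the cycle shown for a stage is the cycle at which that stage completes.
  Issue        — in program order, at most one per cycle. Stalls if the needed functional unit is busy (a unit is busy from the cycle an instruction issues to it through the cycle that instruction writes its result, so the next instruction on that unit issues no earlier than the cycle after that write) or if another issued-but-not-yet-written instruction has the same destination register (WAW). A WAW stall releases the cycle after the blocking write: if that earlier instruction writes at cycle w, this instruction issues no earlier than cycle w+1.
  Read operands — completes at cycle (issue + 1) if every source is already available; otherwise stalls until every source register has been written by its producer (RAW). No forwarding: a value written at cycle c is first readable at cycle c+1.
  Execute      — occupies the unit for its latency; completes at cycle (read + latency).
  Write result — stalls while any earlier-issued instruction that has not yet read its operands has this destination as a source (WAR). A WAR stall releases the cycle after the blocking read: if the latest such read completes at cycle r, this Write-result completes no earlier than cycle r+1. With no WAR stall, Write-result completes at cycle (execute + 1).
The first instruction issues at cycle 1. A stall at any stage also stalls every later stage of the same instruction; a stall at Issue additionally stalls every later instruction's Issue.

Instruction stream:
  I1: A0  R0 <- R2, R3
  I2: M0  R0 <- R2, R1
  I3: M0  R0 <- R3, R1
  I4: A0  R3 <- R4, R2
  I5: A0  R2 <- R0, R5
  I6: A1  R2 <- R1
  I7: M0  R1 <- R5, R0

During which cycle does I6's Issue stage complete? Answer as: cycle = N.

cycle 1: I1 dispatched to A0
cycle 2: I1 operands ready
cycle 3: I1 complete
cycle 4: R0←I1
cycle 5: I2 dispatched to M0
cycle 6: I2 operands ready
cycle 11: I2 complete
cycle 12: R0←I2
cycle 13: I3 dispatched to M0
cycle 14: I3 operands ready | I4 dispatched to A0
cycle 15: I4 operands ready
cycle 16: I4 complete
cycle 17: R3←I4
cycle 18: I5 dispatched to A0
cycle 19: I3 complete
cycle 20: R0←I3
cycle 21: I5 operands ready
cycle 22: I5 complete
cycle 23: R2←I5
cycle 24: I6 dispatched to A1
cycle 25: I6 operands ready | I7 dispatched to M0
cycle 26: I7 operands ready
cycle 27: I6 complete
cycle 28: R2←I6
cycle 31: I7 complete
cycle 32: R1←I7

cycle = 24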